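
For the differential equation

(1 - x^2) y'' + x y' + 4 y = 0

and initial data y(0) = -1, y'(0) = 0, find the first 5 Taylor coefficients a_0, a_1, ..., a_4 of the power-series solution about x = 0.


Ansatz: y(x) = sum_{n>=0} a_n x^n, so y'(x) = sum_{n>=1} n a_n x^(n-1) and y''(x) = sum_{n>=2} n(n-1) a_n x^(n-2).
Substitute into P(x) y'' + Q(x) y' + R(x) y = 0 with P(x) = 1 - x^2, Q(x) = x, R(x) = 4, and match powers of x.
Initial conditions: a_0 = -1, a_1 = 0.
Setting the coefficient of each power of x to zero and solving order by order (substituting the coefficients already found):
  x^0: 2 a_2 + 4 a_0 = 0  ->  2 a_2 = -4 a_0 = 4  ->  a_2 = 2
  x^1: 6 a_3 + 5 a_1 = 0  ->  6 a_3 = -5 a_1 = 0  ->  a_3 = 0
  x^2: 12 a_4 + 4 a_2 = 0  ->  12 a_4 = -4 a_2 = -8  ->  a_4 = -2/3
Truncated series: y(x) = -1 + 2 x^2 - (2/3) x^4 + O(x^5).

a_0 = -1; a_1 = 0; a_2 = 2; a_3 = 0; a_4 = -2/3


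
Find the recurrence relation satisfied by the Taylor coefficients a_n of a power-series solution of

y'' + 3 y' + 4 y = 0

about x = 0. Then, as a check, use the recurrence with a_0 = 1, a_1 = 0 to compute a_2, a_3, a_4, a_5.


Substitute y = sum_n a_n x^n.
y''(x) has coefficient (n+2)(n+1) a_{n+2} at x^n;
3 y'(x) has coefficient 3 (n+1) a_{n+1} at x^n;
4 y(x) has coefficient 4 a_n at x^n.
Matching x^n: (n+2)(n+1) a_{n+2} + 3 (n+1) a_{n+1} + 4 a_n = 0.
Thus a_{n+2} = [-3 (n+1) a_{n+1} - 4 a_n] / ((n+1)(n+2)).

Check with a_0 = 1, a_1 = 0 (apply the recurrence for n = 0, 1, 2, 3): a_0 = 1, a_1 = 0, a_2 = -2, a_3 = 2, a_4 = -5/6, a_5 = 1/10.

a_(n+2) = [-3 (n+1) a_(n+1) - 4 a_n] / ((n+1)(n+2)); check: a_0 = 1, a_1 = 0, a_2 = -2, a_3 = 2, a_4 = -5/6, a_5 = 1/10


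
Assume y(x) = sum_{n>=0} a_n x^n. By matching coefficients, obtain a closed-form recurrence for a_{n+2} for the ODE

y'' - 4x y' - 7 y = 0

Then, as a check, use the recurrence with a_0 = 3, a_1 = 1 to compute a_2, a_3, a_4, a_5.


Substitute y = sum_n a_n x^n.
y''(x) has coefficient (n+2)(n+1) a_{n+2} at x^n;
-4 x y'(x) has coefficient -4 n a_n at x^n (shift);
-7 y(x) has coefficient -7 a_n at x^n.
Matching x^n: (n+2)(n+1) a_{n+2} + (-4n - 7) a_n = 0.
Thus a_{n+2} = (4n + 7) / ((n+1)(n+2)) * a_n.

Check with a_0 = 3, a_1 = 1 (apply the recurrence for n = 0, 1, 2, 3): a_0 = 3, a_1 = 1, a_2 = 21/2, a_3 = 11/6, a_4 = 105/8, a_5 = 209/120.

a_(n+2) = (4n + 7) / ((n+1)(n+2)) * a_n; check: a_0 = 3, a_1 = 1, a_2 = 21/2, a_3 = 11/6, a_4 = 105/8, a_5 = 209/120


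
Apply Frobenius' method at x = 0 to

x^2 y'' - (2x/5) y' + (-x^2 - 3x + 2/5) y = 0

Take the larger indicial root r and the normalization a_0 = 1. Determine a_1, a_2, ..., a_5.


Write in Frobenius form y'' + (p(x)/x) y' + (q(x)/x^2) y = 0:
  p(x) = -2/5,  q(x) = -x^2 - 3x + 2/5.
Indicial equation: r(r-1) + (-2/5) r + (2/5) = 0 -> roots r_1 = 1, r_2 = 2/5.
Take r = r_1 = 1. Let y(x) = x^r sum_{n>=0} a_n x^n with a_0 = 1.
Substitute y = x^r sum a_n x^n and match x^{r+n}. The recurrence is
  D(n) a_n - 3 a_{n-1} - 1 a_{n-2} = 0,  where D(n) = (r+n)(r+n-1) + (-2/5)(r+n) + (2/5).
  a_n = [3 a_{n-1} + 1 a_{n-2}] / D(n).
Since the indicial polynomial factors as (r - r_1)(r - r_2), D(n) = (r_1 + n - r_1)(r_1 + n - r_2) = n(n + 3/5).
Evaluating step by step (a_0 = 1):
  n = 1: D(1) = 1(1 + 3/5) = 8/5; numerator = 3(1) = 3; a_1 = (3)/(8/5) = 15/8
  n = 2: D(2) = 2(2 + 3/5) = 26/5; numerator = 3(15/8) + 1(1) = 53/8; a_2 = (53/8)/(26/5) = 265/208
  n = 3: D(3) = 3(3 + 3/5) = 54/5; numerator = 3(265/208) + 1(15/8) = 1185/208; a_3 = (1185/208)/(54/5) = 1975/3744
  n = 4: D(4) = 4(4 + 3/5) = 92/5; numerator = 3(1975/3744) + 1(265/208) = 3565/1248; a_4 = (3565/1248)/(92/5) = 775/4992
  n = 5: D(5) = 5(5 + 3/5) = 28; numerator = 3(775/4992) + 1(1975/3744) = 14875/14976; a_5 = (14875/14976)/(28) = 2125/59904

r = 1; a_0 = 1; a_1 = 15/8; a_2 = 265/208; a_3 = 1975/3744; a_4 = 775/4992; a_5 = 2125/59904


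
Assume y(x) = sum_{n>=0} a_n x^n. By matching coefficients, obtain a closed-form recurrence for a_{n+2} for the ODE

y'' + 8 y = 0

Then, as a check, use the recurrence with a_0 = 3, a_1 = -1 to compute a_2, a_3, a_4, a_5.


Substitute y = sum_n a_n x^n into y'' + (const) y = 0.
y''(x) = sum_{n>=0} (n+2)(n+1) a_{n+2} x^n.
The ODE becomes sum_n [(n+2)(n+1) a_{n+2} + 8 a_n] x^n = 0.
Setting each coefficient to zero gives the recurrence:
  (n+2)(n+1) a_{n+2} + 8 a_n = 0,
  a_{n+2} = -8 / ((n+1)(n+2)) a_n.

Check with a_0 = 3, a_1 = -1 (apply the recurrence for n = 0, 1, 2, 3): a_0 = 3, a_1 = -1, a_2 = -12, a_3 = 4/3, a_4 = 8, a_5 = -8/15.

a_{n+2} = -8/((n+1)(n+2)) * a_n; check: a_0 = 3, a_1 = -1, a_2 = -12, a_3 = 4/3, a_4 = 8, a_5 = -8/15


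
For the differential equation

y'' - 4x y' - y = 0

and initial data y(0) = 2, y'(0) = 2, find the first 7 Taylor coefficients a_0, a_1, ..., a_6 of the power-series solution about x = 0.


Ansatz: y(x) = sum_{n>=0} a_n x^n, so y'(x) = sum_{n>=1} n a_n x^(n-1) and y''(x) = sum_{n>=2} n(n-1) a_n x^(n-2).
Substitute into P(x) y'' + Q(x) y' + R(x) y = 0 with P(x) = 1, Q(x) = -4x, R(x) = -1, and match powers of x.
Initial conditions: a_0 = 2, a_1 = 2.
Setting the coefficient of each power of x to zero and solving order by order (substituting the coefficients already found):
  x^0: 2 a_2 - a_0 = 0  ->  2 a_2 = a_0 = 2  ->  a_2 = 1
  x^1: 6 a_3 - 5 a_1 = 0  ->  6 a_3 = 5 a_1 = 10  ->  a_3 = 5/3
  x^2: 12 a_4 - 9 a_2 = 0  ->  12 a_4 = 9 a_2 = 9  ->  a_4 = 3/4
  x^3: 20 a_5 - 13 a_3 = 0  ->  20 a_5 = 13 a_3 = 65/3  ->  a_5 = 13/12
  x^4: 30 a_6 - 17 a_4 = 0  ->  30 a_6 = 17 a_4 = 51/4  ->  a_6 = 17/40
Truncated series: y(x) = 2 + 2 x + x^2 + (5/3) x^3 + (3/4) x^4 + (13/12) x^5 + (17/40) x^6 + O(x^7).

a_0 = 2; a_1 = 2; a_2 = 1; a_3 = 5/3; a_4 = 3/4; a_5 = 13/12; a_6 = 17/40


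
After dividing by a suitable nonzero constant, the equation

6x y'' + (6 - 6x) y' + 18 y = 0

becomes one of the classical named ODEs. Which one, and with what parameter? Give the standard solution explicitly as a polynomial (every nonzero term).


All three coefficients share the factor 6; dividing through by 6 gives  x y'' + (1 - x) y' + 3 y = 0.
This matches the Laguerre equation x y'' + (1 - x) y' + n y = 0 with n = 3; the polynomial solution is L_3(x).
With y = sum_k a_k x^k, matching x^k gives (k+1)k a_{k+1} + (k+1) a_{k+1} - k a_k + n a_k = 0, i.e. (k+1)^2 a_{k+1} = (k - n) a_k = (k - 3) a_k. The right side vanishes at k = 3, so the series terminates at degree 3.
Standard normalization L_n(0) = 1 gives a_0 = 1. Work upward with a_{k+1} = (k - 3) a_k / (k+1)^2:
  a_1 = (0 - 3)(1) / 1^2 = -3/1 = -3
  a_2 = (1 - 3)(-3) / 2^2 = 6/4 = 3/2
  a_3 = (2 - 3)(3/2) / 3^2 = (-3/2)/9 = -1/6
Hence L_3(x) = -x^3/6 + 3 x^2/2 - 3 x + 1.

L_3(x); series = -x^3/6 + 3 x^2/2 - 3 x + 1


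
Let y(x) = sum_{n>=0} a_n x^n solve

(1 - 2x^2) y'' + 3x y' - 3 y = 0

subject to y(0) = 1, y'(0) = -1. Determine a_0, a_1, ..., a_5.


Ansatz: y(x) = sum_{n>=0} a_n x^n, so y'(x) = sum_{n>=1} n a_n x^(n-1) and y''(x) = sum_{n>=2} n(n-1) a_n x^(n-2).
Substitute into P(x) y'' + Q(x) y' + R(x) y = 0 with P(x) = 1 - 2x^2, Q(x) = 3x, R(x) = -3, and match powers of x.
Initial conditions: a_0 = 1, a_1 = -1.
Setting the coefficient of each power of x to zero and solving order by order (substituting the coefficients already found):
  x^0: 2 a_2 - 3 a_0 = 0  ->  2 a_2 = 3 a_0 = 3  ->  a_2 = 3/2
  x^1: 6 a_3 = 0  ->  a_3 = 0
  x^2: 12 a_4 - a_2 = 0  ->  12 a_4 = a_2 = 3/2  ->  a_4 = 1/8
  x^3: 20 a_5 - 6 a_3 = 0  ->  20 a_5 = 6 a_3 = 0  ->  a_5 = 0
Truncated series: y(x) = 1 - x + (3/2) x^2 + (1/8) x^4 + O(x^6).

a_0 = 1; a_1 = -1; a_2 = 3/2; a_3 = 0; a_4 = 1/8; a_5 = 0


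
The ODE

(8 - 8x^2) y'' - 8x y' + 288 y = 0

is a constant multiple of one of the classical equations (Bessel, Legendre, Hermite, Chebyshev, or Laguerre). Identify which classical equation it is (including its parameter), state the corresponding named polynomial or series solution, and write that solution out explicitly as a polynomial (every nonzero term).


All three coefficients share the factor 8; dividing through by 8 gives  (1 - x^2) y'' - x y' + 36 y = 0.
This matches the Chebyshev equation (1 - x^2) y'' - x y' + n^2 y = 0 (note the -x y' term, not -2x y') with n^2 = 36, so n = 6; the polynomial solution is T_6(x).
With y = sum_k a_k x^k, matching x^k gives (k+2)(k+1) a_{k+2} = (k^2 - n^2) a_k = (k - 6)(k + 6) a_k. The right side vanishes at k = 6, so the series with the parity of 6 terminates at degree 6.
Standard normalization: leading coefficient of T_n is 2^(n-1), so a_6 = 2^5 = 32. Work downward with a_k = (k+1)(k+2) a_{k+2} / ((k - 6)(k + 6)):
  a_4 = (5)(6)(32) / ((4 - 6)(4 + 6)) = 960/(-20) = -48
  a_2 = (3)(4)(-48) / ((2 - 6)(2 + 6)) = -576/(-32) = 18
  a_0 = (1)(2)(18) / ((0 - 6)(0 + 6)) = 36/(-36) = -1
Hence T_6(x) = 32 x^6 - 48 x^4 + 18 x^2 - 1.

T_6(x); series = 32 x^6 - 48 x^4 + 18 x^2 - 1


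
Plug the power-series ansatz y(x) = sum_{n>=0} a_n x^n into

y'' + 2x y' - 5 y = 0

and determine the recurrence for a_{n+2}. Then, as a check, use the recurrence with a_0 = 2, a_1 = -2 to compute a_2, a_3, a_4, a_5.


Substitute y = sum_n a_n x^n.
y''(x) has coefficient (n+2)(n+1) a_{n+2} at x^n;
2 x y'(x) has coefficient 2 n a_n at x^n (shift);
-5 y(x) has coefficient -5 a_n at x^n.
Matching x^n: (n+2)(n+1) a_{n+2} + (2n - 5) a_n = 0.
Thus a_{n+2} = (-2n + 5) / ((n+1)(n+2)) * a_n.

Check with a_0 = 2, a_1 = -2 (apply the recurrence for n = 0, 1, 2, 3): a_0 = 2, a_1 = -2, a_2 = 5, a_3 = -1, a_4 = 5/12, a_5 = 1/20.

a_(n+2) = (-2n + 5) / ((n+1)(n+2)) * a_n; check: a_0 = 2, a_1 = -2, a_2 = 5, a_3 = -1, a_4 = 5/12, a_5 = 1/20


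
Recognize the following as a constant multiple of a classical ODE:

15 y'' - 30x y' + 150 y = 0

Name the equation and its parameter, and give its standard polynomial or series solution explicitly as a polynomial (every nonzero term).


All three coefficients share the factor 15; dividing through by 15 gives  y'' - 2x y' + 10 y = 0.
This matches the Hermite equation y'' - 2x y' + 2n y = 0 with 2n = 10, so n = 5; the polynomial solution is H_5(x).
With y = sum_k a_k x^k, matching x^k gives (k+2)(k+1) a_{k+2} = 2(k - n) a_k = 2(k - 5) a_k. The right side vanishes at k = 5, so the series with the parity of 5 terminates at degree 5.
Standard normalization: leading coefficient of H_n is 2^n, so a_5 = 2^5 = 32. Work downward with a_k = (k+1)(k+2) a_{k+2} / (2(k - n)):
  a_3 = (4)(5)(32) / (2(3 - 5)) = 640/(-4) = -160
  a_1 = (2)(3)(-160) / (2(1 - 5)) = -960/(-8) = 120
Hence H_5(x) = 32 x^5 - 160 x^3 + 120 x.

H_5(x); series = 32 x^5 - 160 x^3 + 120 x


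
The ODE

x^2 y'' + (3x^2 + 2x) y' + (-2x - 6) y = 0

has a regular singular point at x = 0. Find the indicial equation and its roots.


Divide by x^2 to reach normal form y'' + P_1(x) y' + P_2(x) y = 0 with P_1(x) = 3 + 2/x and P_2(x) = -2/x - 6/x^2.
x = 0 is a singular point because the y'-coefficient 3 + 2/x has a pole at x = 0 and the y-coefficient -2/x - 6/x^2 has a pole at x = 0.
It is a regular singular point because x P_1(x) = p(x) = 3x + 2 and x^2 P_2(x) = q(x) = -2x - 6 are polynomials, hence analytic at x = 0.
p(0) = 2,  q(0) = -6.
Indicial equation: r(r-1) + p(0) r + q(0) = 0, i.e. r^2 + (p(0) - 1) r + q(0) = 0, i.e. r^2 + 1 r - 6 = 0.
Discriminant: (1)^2 - 4(-6) = 25, so r = (-1 ± 5)/2.
Solving: r_1 = 2, r_2 = -3.

indicial: r^2 + 1 r - 6 = 0; roots r_1 = 2, r_2 = -3


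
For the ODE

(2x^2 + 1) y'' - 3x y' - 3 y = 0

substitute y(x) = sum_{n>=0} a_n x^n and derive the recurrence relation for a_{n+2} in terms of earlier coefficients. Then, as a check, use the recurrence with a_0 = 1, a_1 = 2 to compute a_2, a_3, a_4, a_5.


Substitute y = sum_n a_n x^n.
(1 + 2 x^2) y'' contributes (n+2)(n+1) a_{n+2} + 2 n(n-1) a_n at x^n.
-3 x y'(x) contributes -3 n a_n at x^n.
-3 y(x) contributes -3 a_n at x^n.
Matching x^n: (n+2)(n+1) a_{n+2} + (2 n(n-1) - 3 n - 3) a_n = 0.
Thus a_{n+2} = (-2 n(n-1) + 3 n + 3) / ((n+1)(n+2)) * a_n.

Check with a_0 = 1, a_1 = 2 (apply the recurrence for n = 0, 1, 2, 3): a_0 = 1, a_1 = 2, a_2 = 3/2, a_3 = 2, a_4 = 5/8, a_5 = 0.

a_(n+2) = (-2 n(n-1) + 3 n + 3) / ((n+1)(n+2)) * a_n; check: a_0 = 1, a_1 = 2, a_2 = 3/2, a_3 = 2, a_4 = 5/8, a_5 = 0


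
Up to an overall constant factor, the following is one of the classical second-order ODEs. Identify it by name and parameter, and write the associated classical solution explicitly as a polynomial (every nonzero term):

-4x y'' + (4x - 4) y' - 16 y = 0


All three coefficients share the factor -4; dividing through by -4 gives  x y'' + (1 - x) y' + 4 y = 0.
This matches the Laguerre equation x y'' + (1 - x) y' + n y = 0 with n = 4; the polynomial solution is L_4(x).
With y = sum_k a_k x^k, matching x^k gives (k+1)k a_{k+1} + (k+1) a_{k+1} - k a_k + n a_k = 0, i.e. (k+1)^2 a_{k+1} = (k - n) a_k = (k - 4) a_k. The right side vanishes at k = 4, so the series terminates at degree 4.
Standard normalization L_n(0) = 1 gives a_0 = 1. Work upward with a_{k+1} = (k - 4) a_k / (k+1)^2:
  a_1 = (0 - 4)(1) / 1^2 = -4/1 = -4
  a_2 = (1 - 4)(-4) / 2^2 = 12/4 = 3
  a_3 = (2 - 4)(3) / 3^2 = -6/9 = -2/3
  a_4 = (3 - 4)(-2/3) / 4^2 = (2/3)/16 = 1/24
Hence L_4(x) = x^4/24 - 2 x^3/3 + 3 x^2 - 4 x + 1.

L_4(x); series = x^4/24 - 2 x^3/3 + 3 x^2 - 4 x + 1


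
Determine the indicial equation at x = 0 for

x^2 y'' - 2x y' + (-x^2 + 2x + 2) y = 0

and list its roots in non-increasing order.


Divide by x^2 to reach normal form y'' + P_1(x) y' + P_2(x) y = 0 with P_1(x) = -2/x and P_2(x) = -1 + 2/x + 2/x^2.
x = 0 is a singular point because the y'-coefficient -2/x has a pole at x = 0 and the y-coefficient -1 + 2/x + 2/x^2 has a pole at x = 0.
It is a regular singular point because x P_1(x) = p(x) = -2 and x^2 P_2(x) = q(x) = -x^2 + 2x + 2 are polynomials, hence analytic at x = 0.
p(0) = -2,  q(0) = 2.
Indicial equation: r(r-1) + p(0) r + q(0) = 0, i.e. r^2 + (p(0) - 1) r + q(0) = 0, i.e. r^2 - 3 r + 2 = 0.
Discriminant: (-3)^2 - 4(2) = 1, so r = (3 ± 1)/2.
Solving: r_1 = 2, r_2 = 1.

indicial: r^2 - 3 r + 2 = 0; roots r_1 = 2, r_2 = 1


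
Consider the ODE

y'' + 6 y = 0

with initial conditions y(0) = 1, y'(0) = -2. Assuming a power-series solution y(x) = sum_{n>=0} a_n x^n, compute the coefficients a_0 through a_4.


Ansatz: y(x) = sum_{n>=0} a_n x^n, so y'(x) = sum_{n>=1} n a_n x^(n-1) and y''(x) = sum_{n>=2} n(n-1) a_n x^(n-2).
Substitute into P(x) y'' + Q(x) y' + R(x) y = 0 with P(x) = 1, Q(x) = 0, R(x) = 6, and match powers of x.
Initial conditions: a_0 = 1, a_1 = -2.
Setting the coefficient of each power of x to zero and solving order by order (substituting the coefficients already found):
  x^0: 2 a_2 + 6 a_0 = 0  ->  2 a_2 = -6 a_0 = -6  ->  a_2 = -3
  x^1: 6 a_3 + 6 a_1 = 0  ->  6 a_3 = -6 a_1 = 12  ->  a_3 = 2
  x^2: 12 a_4 + 6 a_2 = 0  ->  12 a_4 = -6 a_2 = 18  ->  a_4 = 3/2
Truncated series: y(x) = 1 - 2 x - 3 x^2 + 2 x^3 + (3/2) x^4 + O(x^5).

a_0 = 1; a_1 = -2; a_2 = -3; a_3 = 2; a_4 = 3/2


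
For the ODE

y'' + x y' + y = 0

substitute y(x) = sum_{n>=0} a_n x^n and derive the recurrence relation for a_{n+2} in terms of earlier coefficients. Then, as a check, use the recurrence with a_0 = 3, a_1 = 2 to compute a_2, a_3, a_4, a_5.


Substitute y = sum_n a_n x^n.
y''(x) has coefficient (n+2)(n+1) a_{n+2} at x^n;
x y'(x) has coefficient n a_n at x^n (shift);
y(x) has coefficient 1 a_n at x^n.
Matching x^n: (n+2)(n+1) a_{n+2} + (n + 1) a_n = 0.
Thus a_{n+2} = (-n - 1) / ((n+1)(n+2)) * a_n.

Check with a_0 = 3, a_1 = 2 (apply the recurrence for n = 0, 1, 2, 3): a_0 = 3, a_1 = 2, a_2 = -3/2, a_3 = -2/3, a_4 = 3/8, a_5 = 2/15.

a_(n+2) = (-n - 1) / ((n+1)(n+2)) * a_n; check: a_0 = 3, a_1 = 2, a_2 = -3/2, a_3 = -2/3, a_4 = 3/8, a_5 = 2/15


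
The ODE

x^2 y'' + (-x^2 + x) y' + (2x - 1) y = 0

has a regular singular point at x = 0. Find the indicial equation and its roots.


Divide by x^2 to reach normal form y'' + P_1(x) y' + P_2(x) y = 0 with P_1(x) = -1 + 1/x and P_2(x) = 2/x - 1/x^2.
x = 0 is a singular point because the y'-coefficient -1 + 1/x has a pole at x = 0 and the y-coefficient 2/x - 1/x^2 has a pole at x = 0.
It is a regular singular point because x P_1(x) = p(x) = 1 - x and x^2 P_2(x) = q(x) = 2x - 1 are polynomials, hence analytic at x = 0.
p(0) = 1,  q(0) = -1.
Indicial equation: r(r-1) + p(0) r + q(0) = 0, i.e. r^2 + (p(0) - 1) r + q(0) = 0, i.e. r^2 - 1 = 0.
Discriminant: (0)^2 - 4(-1) = 4, so r = (0 ± 2)/2.
Solving: r_1 = 1, r_2 = -1.

indicial: r^2 - 1 = 0; roots r_1 = 1, r_2 = -1


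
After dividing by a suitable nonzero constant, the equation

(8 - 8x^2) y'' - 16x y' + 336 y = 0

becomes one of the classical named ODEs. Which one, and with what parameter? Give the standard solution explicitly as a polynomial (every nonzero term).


All three coefficients share the factor 8; dividing through by 8 gives  (1 - x^2) y'' - 2x y' + 42 y = 0.
This matches the Legendre equation (1 - x^2) y'' - 2x y' + n(n+1) y = 0 (note the -2x y' term) with n(n+1) = 42, so n = 6; the polynomial solution is P_6(x).
With y = sum_k a_k x^k, matching x^k gives (k+2)(k+1) a_{k+2} = [k(k+1) - n(n+1)] a_k = (k - 6)(k + 7) a_k. The right side vanishes at k = 6, so the series with the parity of 6 terminates at degree 6.
Standard normalization (P_n(1) = 1): leading coefficient (2n)!/(2^n (n!)^2) = 479001600/(64*518400) = 231/16, so a_6 = 231/16. Work downward with a_k = (k+1)(k+2) a_{k+2} / ((k - 6)(k + 7)):
  a_4 = (5)(6)(231/16) / ((4 - 6)(4 + 7)) = (3465/8)/(-22) = -315/16
  a_2 = (3)(4)(-315/16) / ((2 - 6)(2 + 7)) = (-945/4)/(-36) = 105/16
  a_0 = (1)(2)(105/16) / ((0 - 6)(0 + 7)) = (105/8)/(-42) = -5/16
Hence P_6(x) = 231 x^6/16 - 315 x^4/16 + 105 x^2/16 - 5/16.

P_6(x); series = 231 x^6/16 - 315 x^4/16 + 105 x^2/16 - 5/16


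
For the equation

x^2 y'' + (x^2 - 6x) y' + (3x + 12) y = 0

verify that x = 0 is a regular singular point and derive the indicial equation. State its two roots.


Divide by x^2 to reach normal form y'' + P_1(x) y' + P_2(x) y = 0 with P_1(x) = 1 - 6/x and P_2(x) = 3/x + 12/x^2.
x = 0 is a singular point because the y'-coefficient 1 - 6/x has a pole at x = 0 and the y-coefficient 3/x + 12/x^2 has a pole at x = 0.
It is a regular singular point because x P_1(x) = p(x) = x - 6 and x^2 P_2(x) = q(x) = 3x + 12 are polynomials, hence analytic at x = 0.
p(0) = -6,  q(0) = 12.
Indicial equation: r(r-1) + p(0) r + q(0) = 0, i.e. r^2 + (p(0) - 1) r + q(0) = 0, i.e. r^2 - 7 r + 12 = 0.
Discriminant: (-7)^2 - 4(12) = 1, so r = (7 ± 1)/2.
Solving: r_1 = 4, r_2 = 3.

indicial: r^2 - 7 r + 12 = 0; roots r_1 = 4, r_2 = 3


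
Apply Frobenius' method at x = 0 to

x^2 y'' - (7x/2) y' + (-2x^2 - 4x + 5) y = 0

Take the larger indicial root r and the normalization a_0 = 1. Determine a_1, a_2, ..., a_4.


Write in Frobenius form y'' + (p(x)/x) y' + (q(x)/x^2) y = 0:
  p(x) = -7/2,  q(x) = -2x^2 - 4x + 5.
Indicial equation: r(r-1) + (-7/2) r + (5) = 0 -> roots r_1 = 5/2, r_2 = 2.
Take r = r_1 = 5/2. Let y(x) = x^r sum_{n>=0} a_n x^n with a_0 = 1.
Substitute y = x^r sum a_n x^n and match x^{r+n}. The recurrence is
  D(n) a_n - 4 a_{n-1} - 2 a_{n-2} = 0,  where D(n) = (r+n)(r+n-1) + (-7/2)(r+n) + (5).
  a_n = [4 a_{n-1} + 2 a_{n-2}] / D(n).
Since the indicial polynomial factors as (r - r_1)(r - r_2), D(n) = (r_1 + n - r_1)(r_1 + n - r_2) = n(n + 1/2).
Evaluating step by step (a_0 = 1):
  n = 1: D(1) = 1(1 + 1/2) = 3/2; numerator = 4(1) = 4; a_1 = (4)/(3/2) = 8/3
  n = 2: D(2) = 2(2 + 1/2) = 5; numerator = 4(8/3) + 2(1) = 38/3; a_2 = (38/3)/(5) = 38/15
  n = 3: D(3) = 3(3 + 1/2) = 21/2; numerator = 4(38/15) + 2(8/3) = 232/15; a_3 = (232/15)/(21/2) = 464/315
  n = 4: D(4) = 4(4 + 1/2) = 18; numerator = 4(464/315) + 2(38/15) = 3452/315; a_4 = (3452/315)/(18) = 1726/2835

r = 5/2; a_0 = 1; a_1 = 8/3; a_2 = 38/15; a_3 = 464/315; a_4 = 1726/2835


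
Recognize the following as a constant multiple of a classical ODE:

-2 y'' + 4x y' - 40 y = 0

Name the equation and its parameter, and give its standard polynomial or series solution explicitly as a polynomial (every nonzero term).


All three coefficients share the factor -2; dividing through by -2 gives  y'' - 2x y' + 20 y = 0.
This matches the Hermite equation y'' - 2x y' + 2n y = 0 with 2n = 20, so n = 10; the polynomial solution is H_10(x).
With y = sum_k a_k x^k, matching x^k gives (k+2)(k+1) a_{k+2} = 2(k - n) a_k = 2(k - 10) a_k. The right side vanishes at k = 10, so the series with the parity of 10 terminates at degree 10.
Standard normalization: leading coefficient of H_n is 2^n, so a_10 = 2^10 = 1024. Work downward with a_k = (k+1)(k+2) a_{k+2} / (2(k - n)):
  a_8 = (9)(10)(1024) / (2(8 - 10)) = 92160/(-4) = -23040
  a_6 = (7)(8)(-23040) / (2(6 - 10)) = -1290240/(-8) = 161280
  a_4 = (5)(6)(161280) / (2(4 - 10)) = 4838400/(-12) = -403200
  a_2 = (3)(4)(-403200) / (2(2 - 10)) = -4838400/(-16) = 302400
  a_0 = (1)(2)(302400) / (2(0 - 10)) = 604800/(-20) = -30240
Hence H_10(x) = 1024 x^10 - 23040 x^8 + 161280 x^6 - 403200 x^4 + 302400 x^2 - 30240.

H_10(x); series = 1024 x^10 - 23040 x^8 + 161280 x^6 - 403200 x^4 + 302400 x^2 - 30240


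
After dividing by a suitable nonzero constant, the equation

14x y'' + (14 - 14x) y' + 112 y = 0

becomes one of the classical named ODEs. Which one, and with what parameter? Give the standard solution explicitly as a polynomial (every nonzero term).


All three coefficients share the factor 14; dividing through by 14 gives  x y'' + (1 - x) y' + 8 y = 0.
This matches the Laguerre equation x y'' + (1 - x) y' + n y = 0 with n = 8; the polynomial solution is L_8(x).
With y = sum_k a_k x^k, matching x^k gives (k+1)k a_{k+1} + (k+1) a_{k+1} - k a_k + n a_k = 0, i.e. (k+1)^2 a_{k+1} = (k - n) a_k = (k - 8) a_k. The right side vanishes at k = 8, so the series terminates at degree 8.
Standard normalization L_n(0) = 1 gives a_0 = 1. Work upward with a_{k+1} = (k - 8) a_k / (k+1)^2:
  a_1 = (0 - 8)(1) / 1^2 = -8/1 = -8
  a_2 = (1 - 8)(-8) / 2^2 = 56/4 = 14
  a_3 = (2 - 8)(14) / 3^2 = -84/9 = -28/3
  a_4 = (3 - 8)(-28/3) / 4^2 = (140/3)/16 = 35/12
  a_5 = (4 - 8)(35/12) / 5^2 = (-35/3)/25 = -7/15
  a_6 = (5 - 8)(-7/15) / 6^2 = (7/5)/36 = 7/180
  a_7 = (6 - 8)(7/180) / 7^2 = (-7/90)/49 = -1/630
  a_8 = (7 - 8)(-1/630) / 8^2 = (1/630)/64 = 1/40320
Hence L_8(x) = x^8/40320 - x^7/630 + 7 x^6/180 - 7 x^5/15 + 35 x^4/12 - 28 x^3/3 + 14 x^2 - 8 x + 1.

L_8(x); series = x^8/40320 - x^7/630 + 7 x^6/180 - 7 x^5/15 + 35 x^4/12 - 28 x^3/3 + 14 x^2 - 8 x + 1


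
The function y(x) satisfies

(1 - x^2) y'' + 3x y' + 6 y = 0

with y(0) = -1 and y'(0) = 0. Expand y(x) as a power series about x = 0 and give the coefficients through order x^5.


Ansatz: y(x) = sum_{n>=0} a_n x^n, so y'(x) = sum_{n>=1} n a_n x^(n-1) and y''(x) = sum_{n>=2} n(n-1) a_n x^(n-2).
Substitute into P(x) y'' + Q(x) y' + R(x) y = 0 with P(x) = 1 - x^2, Q(x) = 3x, R(x) = 6, and match powers of x.
Initial conditions: a_0 = -1, a_1 = 0.
Setting the coefficient of each power of x to zero and solving order by order (substituting the coefficients already found):
  x^0: 2 a_2 + 6 a_0 = 0  ->  2 a_2 = -6 a_0 = 6  ->  a_2 = 3
  x^1: 6 a_3 + 9 a_1 = 0  ->  6 a_3 = -9 a_1 = 0  ->  a_3 = 0
  x^2: 12 a_4 + 10 a_2 = 0  ->  12 a_4 = -10 a_2 = -30  ->  a_4 = -5/2
  x^3: 20 a_5 + 9 a_3 = 0  ->  20 a_5 = -9 a_3 = 0  ->  a_5 = 0
Truncated series: y(x) = -1 + 3 x^2 - (5/2) x^4 + O(x^6).

a_0 = -1; a_1 = 0; a_2 = 3; a_3 = 0; a_4 = -5/2; a_5 = 0


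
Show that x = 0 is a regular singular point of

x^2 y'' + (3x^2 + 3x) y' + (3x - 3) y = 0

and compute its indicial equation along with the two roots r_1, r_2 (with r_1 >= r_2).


Divide by x^2 to reach normal form y'' + P_1(x) y' + P_2(x) y = 0 with P_1(x) = 3 + 3/x and P_2(x) = 3/x - 3/x^2.
x = 0 is a singular point because the y'-coefficient 3 + 3/x has a pole at x = 0 and the y-coefficient 3/x - 3/x^2 has a pole at x = 0.
It is a regular singular point because x P_1(x) = p(x) = 3x + 3 and x^2 P_2(x) = q(x) = 3x - 3 are polynomials, hence analytic at x = 0.
p(0) = 3,  q(0) = -3.
Indicial equation: r(r-1) + p(0) r + q(0) = 0, i.e. r^2 + (p(0) - 1) r + q(0) = 0, i.e. r^2 + 2 r - 3 = 0.
Discriminant: (2)^2 - 4(-3) = 16, so r = (-2 ± 4)/2.
Solving: r_1 = 1, r_2 = -3.

indicial: r^2 + 2 r - 3 = 0; roots r_1 = 1, r_2 = -3


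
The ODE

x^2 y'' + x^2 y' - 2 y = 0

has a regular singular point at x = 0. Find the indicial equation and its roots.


Divide by x^2 to reach normal form y'' + P_1(x) y' + P_2(x) y = 0 with P_1(x) = 1 and P_2(x) = -2/x^2.
x = 0 is a singular point because the y-coefficient -2/x^2 has a pole at x = 0.
It is a regular singular point because x P_1(x) = p(x) = x and x^2 P_2(x) = q(x) = -2 are polynomials, hence analytic at x = 0.
p(0) = 0,  q(0) = -2.
Indicial equation: r(r-1) + p(0) r + q(0) = 0, i.e. r^2 + (p(0) - 1) r + q(0) = 0, i.e. r^2 - 1 r - 2 = 0.
Discriminant: (-1)^2 - 4(-2) = 9, so r = (1 ± 3)/2.
Solving: r_1 = 2, r_2 = -1.

indicial: r^2 - 1 r - 2 = 0; roots r_1 = 2, r_2 = -1


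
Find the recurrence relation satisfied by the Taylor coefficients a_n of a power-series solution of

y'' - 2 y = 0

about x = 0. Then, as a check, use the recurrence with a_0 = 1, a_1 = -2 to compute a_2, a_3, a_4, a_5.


Substitute y = sum_n a_n x^n into y'' + (const) y = 0.
y''(x) = sum_{n>=0} (n+2)(n+1) a_{n+2} x^n.
The ODE becomes sum_n [(n+2)(n+1) a_{n+2} - 2 a_n] x^n = 0.
Setting each coefficient to zero gives the recurrence:
  (n+2)(n+1) a_{n+2} - 2 a_n = 0,
  a_{n+2} = 2 / ((n+1)(n+2)) a_n.

Check with a_0 = 1, a_1 = -2 (apply the recurrence for n = 0, 1, 2, 3): a_0 = 1, a_1 = -2, a_2 = 1, a_3 = -2/3, a_4 = 1/6, a_5 = -1/15.

a_{n+2} = 2/((n+1)(n+2)) * a_n; check: a_0 = 1, a_1 = -2, a_2 = 1, a_3 = -2/3, a_4 = 1/6, a_5 = -1/15


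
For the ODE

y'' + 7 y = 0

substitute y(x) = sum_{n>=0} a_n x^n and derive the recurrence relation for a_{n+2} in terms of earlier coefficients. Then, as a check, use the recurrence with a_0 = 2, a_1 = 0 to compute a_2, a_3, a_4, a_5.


Substitute y = sum_n a_n x^n into y'' + (const) y = 0.
y''(x) = sum_{n>=0} (n+2)(n+1) a_{n+2} x^n.
The ODE becomes sum_n [(n+2)(n+1) a_{n+2} + 7 a_n] x^n = 0.
Setting each coefficient to zero gives the recurrence:
  (n+2)(n+1) a_{n+2} + 7 a_n = 0,
  a_{n+2} = -7 / ((n+1)(n+2)) a_n.

Check with a_0 = 2, a_1 = 0 (apply the recurrence for n = 0, 1, 2, 3): a_0 = 2, a_1 = 0, a_2 = -7, a_3 = 0, a_4 = 49/12, a_5 = 0.

a_{n+2} = -7/((n+1)(n+2)) * a_n; check: a_0 = 2, a_1 = 0, a_2 = -7, a_3 = 0, a_4 = 49/12, a_5 = 0


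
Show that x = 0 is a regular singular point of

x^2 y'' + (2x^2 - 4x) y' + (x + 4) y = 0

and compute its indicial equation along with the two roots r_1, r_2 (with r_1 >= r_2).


Divide by x^2 to reach normal form y'' + P_1(x) y' + P_2(x) y = 0 with P_1(x) = 2 - 4/x and P_2(x) = 1/x + 4/x^2.
x = 0 is a singular point because the y'-coefficient 2 - 4/x has a pole at x = 0 and the y-coefficient 1/x + 4/x^2 has a pole at x = 0.
It is a regular singular point because x P_1(x) = p(x) = 2x - 4 and x^2 P_2(x) = q(x) = x + 4 are polynomials, hence analytic at x = 0.
p(0) = -4,  q(0) = 4.
Indicial equation: r(r-1) + p(0) r + q(0) = 0, i.e. r^2 + (p(0) - 1) r + q(0) = 0, i.e. r^2 - 5 r + 4 = 0.
Discriminant: (-5)^2 - 4(4) = 9, so r = (5 ± 3)/2.
Solving: r_1 = 4, r_2 = 1.

indicial: r^2 - 5 r + 4 = 0; roots r_1 = 4, r_2 = 1


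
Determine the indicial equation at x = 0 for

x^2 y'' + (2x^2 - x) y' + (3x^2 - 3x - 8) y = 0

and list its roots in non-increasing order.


Divide by x^2 to reach normal form y'' + P_1(x) y' + P_2(x) y = 0 with P_1(x) = 2 - 1/x and P_2(x) = 3 - 3/x - 8/x^2.
x = 0 is a singular point because the y'-coefficient 2 - 1/x has a pole at x = 0 and the y-coefficient 3 - 3/x - 8/x^2 has a pole at x = 0.
It is a regular singular point because x P_1(x) = p(x) = 2x - 1 and x^2 P_2(x) = q(x) = 3x^2 - 3x - 8 are polynomials, hence analytic at x = 0.
p(0) = -1,  q(0) = -8.
Indicial equation: r(r-1) + p(0) r + q(0) = 0, i.e. r^2 + (p(0) - 1) r + q(0) = 0, i.e. r^2 - 2 r - 8 = 0.
Discriminant: (-2)^2 - 4(-8) = 36, so r = (2 ± 6)/2.
Solving: r_1 = 4, r_2 = -2.

indicial: r^2 - 2 r - 8 = 0; roots r_1 = 4, r_2 = -2


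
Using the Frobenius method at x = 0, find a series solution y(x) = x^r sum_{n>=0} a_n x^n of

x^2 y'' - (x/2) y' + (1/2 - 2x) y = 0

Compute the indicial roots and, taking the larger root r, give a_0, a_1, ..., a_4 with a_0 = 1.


Write in Frobenius form y'' + (p(x)/x) y' + (q(x)/x^2) y = 0:
  p(x) = -1/2,  q(x) = 1/2 - 2x.
Indicial equation: r(r-1) + (-1/2) r + (1/2) = 0 -> roots r_1 = 1, r_2 = 1/2.
Take r = r_1 = 1. Let y(x) = x^r sum_{n>=0} a_n x^n with a_0 = 1.
Substitute y = x^r sum a_n x^n and match x^{r+n}. The recurrence is
  D(n) a_n - 2 a_{n-1} = 0,  where D(n) = (r+n)(r+n-1) + (-1/2)(r+n) + (1/2).
  a_n = 2 / D(n) * a_{n-1}.
Since the indicial polynomial factors as (r - r_1)(r - r_2), D(n) = (r_1 + n - r_1)(r_1 + n - r_2) = n(n + 1/2).
Evaluating step by step (a_0 = 1):
  n = 1: D(1) = 1(1 + 1/2) = 3/2; numerator = 2(1) = 2; a_1 = (2)/(3/2) = 4/3
  n = 2: D(2) = 2(2 + 1/2) = 5; numerator = 2(4/3) = 8/3; a_2 = (8/3)/(5) = 8/15
  n = 3: D(3) = 3(3 + 1/2) = 21/2; numerator = 2(8/15) = 16/15; a_3 = (16/15)/(21/2) = 32/315
  n = 4: D(4) = 4(4 + 1/2) = 18; numerator = 2(32/315) = 64/315; a_4 = (64/315)/(18) = 32/2835

r = 1; a_0 = 1; a_1 = 4/3; a_2 = 8/15; a_3 = 32/315; a_4 = 32/2835


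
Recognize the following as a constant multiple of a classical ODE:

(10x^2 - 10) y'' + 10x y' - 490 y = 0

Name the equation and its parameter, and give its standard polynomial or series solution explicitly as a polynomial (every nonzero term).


All three coefficients share the factor -10; dividing through by -10 gives  (1 - x^2) y'' - x y' + 49 y = 0.
This matches the Chebyshev equation (1 - x^2) y'' - x y' + n^2 y = 0 (note the -x y' term, not -2x y') with n^2 = 49, so n = 7; the polynomial solution is T_7(x).
With y = sum_k a_k x^k, matching x^k gives (k+2)(k+1) a_{k+2} = (k^2 - n^2) a_k = (k - 7)(k + 7) a_k. The right side vanishes at k = 7, so the series with the parity of 7 terminates at degree 7.
Standard normalization: leading coefficient of T_n is 2^(n-1), so a_7 = 2^6 = 64. Work downward with a_k = (k+1)(k+2) a_{k+2} / ((k - 7)(k + 7)):
  a_5 = (6)(7)(64) / ((5 - 7)(5 + 7)) = 2688/(-24) = -112
  a_3 = (4)(5)(-112) / ((3 - 7)(3 + 7)) = -2240/(-40) = 56
  a_1 = (2)(3)(56) / ((1 - 7)(1 + 7)) = 336/(-48) = -7
Hence T_7(x) = 64 x^7 - 112 x^5 + 56 x^3 - 7 x.

T_7(x); series = 64 x^7 - 112 x^5 + 56 x^3 - 7 x


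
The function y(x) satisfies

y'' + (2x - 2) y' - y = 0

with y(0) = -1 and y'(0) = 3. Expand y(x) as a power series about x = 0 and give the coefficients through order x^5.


Ansatz: y(x) = sum_{n>=0} a_n x^n, so y'(x) = sum_{n>=1} n a_n x^(n-1) and y''(x) = sum_{n>=2} n(n-1) a_n x^(n-2).
Substitute into P(x) y'' + Q(x) y' + R(x) y = 0 with P(x) = 1, Q(x) = 2x - 2, R(x) = -1, and match powers of x.
Initial conditions: a_0 = -1, a_1 = 3.
Setting the coefficient of each power of x to zero and solving order by order (substituting the coefficients already found):
  x^0: 2 a_2 - 2 a_1 - a_0 = 0  ->  2 a_2 = 2 a_1 + a_0 = 5  ->  a_2 = 5/2
  x^1: 6 a_3 - 4 a_2 + a_1 = 0  ->  6 a_3 = 4 a_2 - a_1 = 7  ->  a_3 = 7/6
  x^2: 12 a_4 - 6 a_3 + 3 a_2 = 0  ->  12 a_4 = 6 a_3 - 3 a_2 = -1/2  ->  a_4 = -1/24
  x^3: 20 a_5 - 8 a_4 + 5 a_3 = 0  ->  20 a_5 = 8 a_4 - 5 a_3 = -37/6  ->  a_5 = -37/120
Truncated series: y(x) = -1 + 3 x + (5/2) x^2 + (7/6) x^3 - (1/24) x^4 - (37/120) x^5 + O(x^6).

a_0 = -1; a_1 = 3; a_2 = 5/2; a_3 = 7/6; a_4 = -1/24; a_5 = -37/120


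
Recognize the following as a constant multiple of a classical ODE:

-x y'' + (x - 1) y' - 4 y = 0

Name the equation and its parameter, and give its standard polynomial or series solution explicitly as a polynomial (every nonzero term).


All three coefficients share the factor -1; dividing through by -1 gives  x y'' + (1 - x) y' + 4 y = 0.
This matches the Laguerre equation x y'' + (1 - x) y' + n y = 0 with n = 4; the polynomial solution is L_4(x).
With y = sum_k a_k x^k, matching x^k gives (k+1)k a_{k+1} + (k+1) a_{k+1} - k a_k + n a_k = 0, i.e. (k+1)^2 a_{k+1} = (k - n) a_k = (k - 4) a_k. The right side vanishes at k = 4, so the series terminates at degree 4.
Standard normalization L_n(0) = 1 gives a_0 = 1. Work upward with a_{k+1} = (k - 4) a_k / (k+1)^2:
  a_1 = (0 - 4)(1) / 1^2 = -4/1 = -4
  a_2 = (1 - 4)(-4) / 2^2 = 12/4 = 3
  a_3 = (2 - 4)(3) / 3^2 = -6/9 = -2/3
  a_4 = (3 - 4)(-2/3) / 4^2 = (2/3)/16 = 1/24
Hence L_4(x) = x^4/24 - 2 x^3/3 + 3 x^2 - 4 x + 1.

L_4(x); series = x^4/24 - 2 x^3/3 + 3 x^2 - 4 x + 1


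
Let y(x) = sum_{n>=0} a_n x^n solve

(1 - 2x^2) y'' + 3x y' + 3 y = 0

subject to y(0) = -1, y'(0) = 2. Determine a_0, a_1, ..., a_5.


Ansatz: y(x) = sum_{n>=0} a_n x^n, so y'(x) = sum_{n>=1} n a_n x^(n-1) and y''(x) = sum_{n>=2} n(n-1) a_n x^(n-2).
Substitute into P(x) y'' + Q(x) y' + R(x) y = 0 with P(x) = 1 - 2x^2, Q(x) = 3x, R(x) = 3, and match powers of x.
Initial conditions: a_0 = -1, a_1 = 2.
Setting the coefficient of each power of x to zero and solving order by order (substituting the coefficients already found):
  x^0: 2 a_2 + 3 a_0 = 0  ->  2 a_2 = -3 a_0 = 3  ->  a_2 = 3/2
  x^1: 6 a_3 + 6 a_1 = 0  ->  6 a_3 = -6 a_1 = -12  ->  a_3 = -2
  x^2: 12 a_4 + 5 a_2 = 0  ->  12 a_4 = -5 a_2 = -15/2  ->  a_4 = -5/8
  x^3: 20 a_5 = 0  ->  a_5 = 0
Truncated series: y(x) = -1 + 2 x + (3/2) x^2 - 2 x^3 - (5/8) x^4 + O(x^6).

a_0 = -1; a_1 = 2; a_2 = 3/2; a_3 = -2; a_4 = -5/8; a_5 = 0


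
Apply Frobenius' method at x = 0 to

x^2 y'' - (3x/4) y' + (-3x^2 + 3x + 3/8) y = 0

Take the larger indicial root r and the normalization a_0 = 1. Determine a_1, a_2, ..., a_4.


Write in Frobenius form y'' + (p(x)/x) y' + (q(x)/x^2) y = 0:
  p(x) = -3/4,  q(x) = -3x^2 + 3x + 3/8.
Indicial equation: r(r-1) + (-3/4) r + (3/8) = 0 -> roots r_1 = 3/2, r_2 = 1/4.
Take r = r_1 = 3/2. Let y(x) = x^r sum_{n>=0} a_n x^n with a_0 = 1.
Substitute y = x^r sum a_n x^n and match x^{r+n}. The recurrence is
  D(n) a_n + 3 a_{n-1} - 3 a_{n-2} = 0,  where D(n) = (r+n)(r+n-1) + (-3/4)(r+n) + (3/8).
  a_n = [-3 a_{n-1} + 3 a_{n-2}] / D(n).
Since the indicial polynomial factors as (r - r_1)(r - r_2), D(n) = (r_1 + n - r_1)(r_1 + n - r_2) = n(n + 5/4).
Evaluating step by step (a_0 = 1):
  n = 1: D(1) = 1(1 + 5/4) = 9/4; numerator = -3(1) = -3; a_1 = (-3)/(9/4) = -4/3
  n = 2: D(2) = 2(2 + 5/4) = 13/2; numerator = -3(-4/3) + 3(1) = 7; a_2 = (7)/(13/2) = 14/13
  n = 3: D(3) = 3(3 + 5/4) = 51/4; numerator = -3(14/13) + 3(-4/3) = -94/13; a_3 = (-94/13)/(51/4) = -376/663
  n = 4: D(4) = 4(4 + 5/4) = 21; numerator = -3(-376/663) + 3(14/13) = 1090/221; a_4 = (1090/221)/(21) = 1090/4641

r = 3/2; a_0 = 1; a_1 = -4/3; a_2 = 14/13; a_3 = -376/663; a_4 = 1090/4641


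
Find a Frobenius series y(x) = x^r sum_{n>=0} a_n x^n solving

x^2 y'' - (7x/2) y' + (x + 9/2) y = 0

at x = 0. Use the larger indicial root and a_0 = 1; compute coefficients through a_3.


Write in Frobenius form y'' + (p(x)/x) y' + (q(x)/x^2) y = 0:
  p(x) = -7/2,  q(x) = x + 9/2.
Indicial equation: r(r-1) + (-7/2) r + (9/2) = 0 -> roots r_1 = 3, r_2 = 3/2.
Take r = r_1 = 3. Let y(x) = x^r sum_{n>=0} a_n x^n with a_0 = 1.
Substitute y = x^r sum a_n x^n and match x^{r+n}. The recurrence is
  D(n) a_n + 1 a_{n-1} = 0,  where D(n) = (r+n)(r+n-1) + (-7/2)(r+n) + (9/2).
  a_n = -1 / D(n) * a_{n-1}.
Since the indicial polynomial factors as (r - r_1)(r - r_2), D(n) = (r_1 + n - r_1)(r_1 + n - r_2) = n(n + 3/2).
Evaluating step by step (a_0 = 1):
  n = 1: D(1) = 1(1 + 3/2) = 5/2; numerator = -1(1) = -1; a_1 = (-1)/(5/2) = -2/5
  n = 2: D(2) = 2(2 + 3/2) = 7; numerator = -1(-2/5) = 2/5; a_2 = (2/5)/(7) = 2/35
  n = 3: D(3) = 3(3 + 3/2) = 27/2; numerator = -1(2/35) = -2/35; a_3 = (-2/35)/(27/2) = -4/945

r = 3; a_0 = 1; a_1 = -2/5; a_2 = 2/35; a_3 = -4/945


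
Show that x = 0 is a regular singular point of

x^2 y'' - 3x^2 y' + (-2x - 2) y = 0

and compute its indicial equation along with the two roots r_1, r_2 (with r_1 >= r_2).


Divide by x^2 to reach normal form y'' + P_1(x) y' + P_2(x) y = 0 with P_1(x) = -3 and P_2(x) = -2/x - 2/x^2.
x = 0 is a singular point because the y-coefficient -2/x - 2/x^2 has a pole at x = 0.
It is a regular singular point because x P_1(x) = p(x) = -3x and x^2 P_2(x) = q(x) = -2x - 2 are polynomials, hence analytic at x = 0.
p(0) = 0,  q(0) = -2.
Indicial equation: r(r-1) + p(0) r + q(0) = 0, i.e. r^2 + (p(0) - 1) r + q(0) = 0, i.e. r^2 - 1 r - 2 = 0.
Discriminant: (-1)^2 - 4(-2) = 9, so r = (1 ± 3)/2.
Solving: r_1 = 2, r_2 = -1.

indicial: r^2 - 1 r - 2 = 0; roots r_1 = 2, r_2 = -1


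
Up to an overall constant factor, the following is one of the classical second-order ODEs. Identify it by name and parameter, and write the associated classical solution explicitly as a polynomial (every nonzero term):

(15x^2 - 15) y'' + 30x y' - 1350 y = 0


All three coefficients share the factor -15; dividing through by -15 gives  (1 - x^2) y'' - 2x y' + 90 y = 0.
This matches the Legendre equation (1 - x^2) y'' - 2x y' + n(n+1) y = 0 (note the -2x y' term) with n(n+1) = 90, so n = 9; the polynomial solution is P_9(x).
With y = sum_k a_k x^k, matching x^k gives (k+2)(k+1) a_{k+2} = [k(k+1) - n(n+1)] a_k = (k - 9)(k + 10) a_k. The right side vanishes at k = 9, so the series with the parity of 9 terminates at degree 9.
Standard normalization (P_n(1) = 1): leading coefficient (2n)!/(2^n (n!)^2) = 6402373705728000/(512*131681894400) = 12155/128, so a_9 = 12155/128. Work downward with a_k = (k+1)(k+2) a_{k+2} / ((k - 9)(k + 10)):
  a_7 = (8)(9)(12155/128) / ((7 - 9)(7 + 10)) = (109395/16)/(-34) = -6435/32
  a_5 = (6)(7)(-6435/32) / ((5 - 9)(5 + 10)) = (-135135/16)/(-60) = 9009/64
  a_3 = (4)(5)(9009/64) / ((3 - 9)(3 + 10)) = (45045/16)/(-78) = -1155/32
  a_1 = (2)(3)(-1155/32) / ((1 - 9)(1 + 10)) = (-3465/16)/(-88) = 315/128
Hence P_9(x) = 12155 x^9/128 - 6435 x^7/32 + 9009 x^5/64 - 1155 x^3/32 + 315 x/128.

P_9(x); series = 12155 x^9/128 - 6435 x^7/32 + 9009 x^5/64 - 1155 x^3/32 + 315 x/128


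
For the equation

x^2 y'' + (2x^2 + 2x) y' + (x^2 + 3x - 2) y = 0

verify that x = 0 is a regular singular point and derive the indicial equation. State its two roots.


Divide by x^2 to reach normal form y'' + P_1(x) y' + P_2(x) y = 0 with P_1(x) = 2 + 2/x and P_2(x) = 1 + 3/x - 2/x^2.
x = 0 is a singular point because the y'-coefficient 2 + 2/x has a pole at x = 0 and the y-coefficient 1 + 3/x - 2/x^2 has a pole at x = 0.
It is a regular singular point because x P_1(x) = p(x) = 2x + 2 and x^2 P_2(x) = q(x) = x^2 + 3x - 2 are polynomials, hence analytic at x = 0.
p(0) = 2,  q(0) = -2.
Indicial equation: r(r-1) + p(0) r + q(0) = 0, i.e. r^2 + (p(0) - 1) r + q(0) = 0, i.e. r^2 + 1 r - 2 = 0.
Discriminant: (1)^2 - 4(-2) = 9, so r = (-1 ± 3)/2.
Solving: r_1 = 1, r_2 = -2.

indicial: r^2 + 1 r - 2 = 0; roots r_1 = 1, r_2 = -2


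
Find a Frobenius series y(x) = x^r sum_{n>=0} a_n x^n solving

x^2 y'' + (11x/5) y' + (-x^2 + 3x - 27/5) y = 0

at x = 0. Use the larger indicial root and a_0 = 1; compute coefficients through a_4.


Write in Frobenius form y'' + (p(x)/x) y' + (q(x)/x^2) y = 0:
  p(x) = 11/5,  q(x) = -x^2 + 3x - 27/5.
Indicial equation: r(r-1) + (11/5) r + (-27/5) = 0 -> roots r_1 = 9/5, r_2 = -3.
Take r = r_1 = 9/5. Let y(x) = x^r sum_{n>=0} a_n x^n with a_0 = 1.
Substitute y = x^r sum a_n x^n and match x^{r+n}. The recurrence is
  D(n) a_n + 3 a_{n-1} - 1 a_{n-2} = 0,  where D(n) = (r+n)(r+n-1) + (11/5)(r+n) + (-27/5).
  a_n = [-3 a_{n-1} + 1 a_{n-2}] / D(n).
Since the indicial polynomial factors as (r - r_1)(r - r_2), D(n) = (r_1 + n - r_1)(r_1 + n - r_2) = n(n + 24/5).
Evaluating step by step (a_0 = 1):
  n = 1: D(1) = 1(1 + 24/5) = 29/5; numerator = -3(1) = -3; a_1 = (-3)/(29/5) = -15/29
  n = 2: D(2) = 2(2 + 24/5) = 68/5; numerator = -3(-15/29) + 1(1) = 74/29; a_2 = (74/29)/(68/5) = 185/986
  n = 3: D(3) = 3(3 + 24/5) = 117/5; numerator = -3(185/986) + 1(-15/29) = -1065/986; a_3 = (-1065/986)/(117/5) = -1775/38454
  n = 4: D(4) = 4(4 + 24/5) = 176/5; numerator = -3(-1775/38454) + 1(185/986) = 2090/6409; a_4 = (2090/6409)/(176/5) = 475/51272

r = 9/5; a_0 = 1; a_1 = -15/29; a_2 = 185/986; a_3 = -1775/38454; a_4 = 475/51272


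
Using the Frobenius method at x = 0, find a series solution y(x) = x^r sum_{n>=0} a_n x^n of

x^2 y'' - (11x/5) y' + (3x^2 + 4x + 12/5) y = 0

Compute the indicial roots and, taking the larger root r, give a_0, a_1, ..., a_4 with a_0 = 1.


Write in Frobenius form y'' + (p(x)/x) y' + (q(x)/x^2) y = 0:
  p(x) = -11/5,  q(x) = 3x^2 + 4x + 12/5.
Indicial equation: r(r-1) + (-11/5) r + (12/5) = 0 -> roots r_1 = 2, r_2 = 6/5.
Take r = r_1 = 2. Let y(x) = x^r sum_{n>=0} a_n x^n with a_0 = 1.
Substitute y = x^r sum a_n x^n and match x^{r+n}. The recurrence is
  D(n) a_n + 4 a_{n-1} + 3 a_{n-2} = 0,  where D(n) = (r+n)(r+n-1) + (-11/5)(r+n) + (12/5).
  a_n = [-4 a_{n-1} - 3 a_{n-2}] / D(n).
Since the indicial polynomial factors as (r - r_1)(r - r_2), D(n) = (r_1 + n - r_1)(r_1 + n - r_2) = n(n + 4/5).
Evaluating step by step (a_0 = 1):
  n = 1: D(1) = 1(1 + 4/5) = 9/5; numerator = -4(1) = -4; a_1 = (-4)/(9/5) = -20/9
  n = 2: D(2) = 2(2 + 4/5) = 28/5; numerator = -4(-20/9) - 3(1) = 53/9; a_2 = (53/9)/(28/5) = 265/252
  n = 3: D(3) = 3(3 + 4/5) = 57/5; numerator = -4(265/252) - 3(-20/9) = 155/63; a_3 = (155/63)/(57/5) = 775/3591
  n = 4: D(4) = 4(4 + 4/5) = 96/5; numerator = -4(775/3591) - 3(265/252) = -8245/2052; a_4 = (-8245/2052)/(96/5) = -41225/196992

r = 2; a_0 = 1; a_1 = -20/9; a_2 = 265/252; a_3 = 775/3591; a_4 = -41225/196992
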